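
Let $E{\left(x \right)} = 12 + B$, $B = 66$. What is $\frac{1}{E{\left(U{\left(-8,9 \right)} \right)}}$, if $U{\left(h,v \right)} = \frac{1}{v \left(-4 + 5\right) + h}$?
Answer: $\frac{1}{78} \approx 0.012821$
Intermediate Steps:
$U{\left(h,v \right)} = \frac{1}{h + v}$ ($U{\left(h,v \right)} = \frac{1}{v 1 + h} = \frac{1}{v + h} = \frac{1}{h + v}$)
$E{\left(x \right)} = 78$ ($E{\left(x \right)} = 12 + 66 = 78$)
$\frac{1}{E{\left(U{\left(-8,9 \right)} \right)}} = \frac{1}{78}$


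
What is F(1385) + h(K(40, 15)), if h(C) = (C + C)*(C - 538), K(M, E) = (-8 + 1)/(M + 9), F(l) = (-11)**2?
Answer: 13463/49 ≈ 274.75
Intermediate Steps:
F(l) = 121
K(M, E) = -7/(9 + M)
h(C) = 2*C*(-538 + C) (h(C) = (2*C)*(-538 + C) = 2*C*(-538 + C))
F(1385) + h(K(40, 15)) = 121 + 2*(-7/(9 + 40))*(-538 - 7/(9 + 40)) = 121 + 2*(-7/49)*(-538 - 7/49) = 121 + 2*(-7*1/49)*(-538 - 7*1/49) = 121 + 2*(-1/7)*(-538 - 1/7) = 121 + 2*(-1/7)*(-3767/7) = 121 + 7534/49 = 13463/49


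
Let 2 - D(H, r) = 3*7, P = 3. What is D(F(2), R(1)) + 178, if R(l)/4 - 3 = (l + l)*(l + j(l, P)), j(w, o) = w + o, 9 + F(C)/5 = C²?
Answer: 159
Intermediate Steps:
F(C) = -45 + 5*C²
j(w, o) = o + w
R(l) = 12 + 8*l*(3 + 2*l) (R(l) = 12 + 4*((l + l)*(l + (3 + l))) = 12 + 4*((2*l)*(3 + 2*l)) = 12 + 4*(2*l*(3 + 2*l)) = 12 + 8*l*(3 + 2*l))
D(H, r) = -19 (D(H, r) = 2 - 3*7 = 2 - 1*21 = 2 - 21 = -19)
D(F(2), R(1)) + 178 = -19 + 178 = 159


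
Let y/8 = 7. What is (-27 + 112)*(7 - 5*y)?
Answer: -23205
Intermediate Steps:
y = 56 (y = 8*7 = 56)
(-27 + 112)*(7 - 5*y) = (-27 + 112)*(7 - 5*56) = 85*(7 - 280) = 85*(-273) = -23205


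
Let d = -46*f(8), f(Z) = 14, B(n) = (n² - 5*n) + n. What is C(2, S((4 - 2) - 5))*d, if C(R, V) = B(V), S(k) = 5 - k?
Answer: -20608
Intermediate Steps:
B(n) = n² - 4*n
C(R, V) = V*(-4 + V)
d = -644 (d = -46*14 = -644)
C(2, S((4 - 2) - 5))*d = ((5 - ((4 - 2) - 5))*(-4 + (5 - ((4 - 2) - 5))))*(-644) = ((5 - (2 - 5))*(-4 + (5 - (2 - 5))))*(-644) = ((5 - 1*(-3))*(-4 + (5 - 1*(-3))))*(-644) = ((5 + 3)*(-4 + (5 + 3)))*(-644) = (8*(-4 + 8))*(-644) = (8*4)*(-644) = 32*(-644) = -20608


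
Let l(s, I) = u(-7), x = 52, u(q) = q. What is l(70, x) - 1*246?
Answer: -253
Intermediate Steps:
l(s, I) = -7
l(70, x) - 1*246 = -7 - 1*246 = -7 - 246 = -253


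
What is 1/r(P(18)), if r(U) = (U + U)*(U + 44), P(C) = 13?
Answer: 1/1482 ≈ 0.00067476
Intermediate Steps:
r(U) = 2*U*(44 + U) (r(U) = (2*U)*(44 + U) = 2*U*(44 + U))
1/r(P(18)) = 1/(2*13*(44 + 13)) = 1/(2*13*57) = 1/1482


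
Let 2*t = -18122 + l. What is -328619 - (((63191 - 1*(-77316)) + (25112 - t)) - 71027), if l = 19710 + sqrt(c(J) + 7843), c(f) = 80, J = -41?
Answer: -422417 + sqrt(7923)/2 ≈ -4.2237e+5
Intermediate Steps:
l = 19710 + sqrt(7923) (l = 19710 + sqrt(80 + 7843) = 19710 + sqrt(7923) ≈ 19799.)
t = 794 + sqrt(7923)/2 (t = (-18122 + (19710 + sqrt(7923)))/2 = (1588 + sqrt(7923))/2 = 794 + sqrt(7923)/2 ≈ 838.51)
-328619 - (((63191 - 1*(-77316)) + (25112 - t)) - 71027) = -328619 - (((63191 - 1*(-77316)) + (25112 - (794 + sqrt(7923)/2))) - 71027) = -328619 - (((63191 + 77316) + (25112 + (-794 - sqrt(7923)/2))) - 71027) = -328619 - ((140507 + (24318 - sqrt(7923)/2)) - 71027) = -328619 - ((164825 - sqrt(7923)/2) - 71027) = -328619 - (93798 - sqrt(7923)/2) = -328619 + (-93798 + sqrt(7923)/2) = -422417 + sqrt(7923)/2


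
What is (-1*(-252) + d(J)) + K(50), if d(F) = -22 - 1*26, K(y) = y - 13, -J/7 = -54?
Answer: 241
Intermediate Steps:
J = 378 (J = -7*(-54) = 378)
K(y) = -13 + y
d(F) = -48 (d(F) = -22 - 26 = -48)
(-1*(-252) + d(J)) + K(50) = (-1*(-252) - 48) + (-13 + 50) = (252 - 48) + 37 = 204 + 37 = 241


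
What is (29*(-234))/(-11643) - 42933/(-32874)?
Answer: 80327987/42527998 ≈ 1.8888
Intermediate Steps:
(29*(-234))/(-11643) - 42933/(-32874) = -6786*(-1/11643) - 42933*(-1/32874) = 2262/3881 + 14311/10958 = 80327987/42527998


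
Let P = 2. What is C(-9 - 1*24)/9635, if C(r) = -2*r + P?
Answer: 68/9635 ≈ 0.0070576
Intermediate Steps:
C(r) = 2 - 2*r (C(r) = -2*r + 2 = 2 - 2*r)
C(-9 - 1*24)/9635 = (2 - 2*(-9 - 1*24))/9635 = (2 - 2*(-9 - 24))*(1/9635) = (2 - 2*(-33))*(1/9635) = (2 + 66)*(1/9635) = 68*(1/9635) = 68/9635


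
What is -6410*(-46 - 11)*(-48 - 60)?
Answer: -39459960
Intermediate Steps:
-6410*(-46 - 11)*(-48 - 60) = -(-365370)*(-108) = -6410*6156 = -39459960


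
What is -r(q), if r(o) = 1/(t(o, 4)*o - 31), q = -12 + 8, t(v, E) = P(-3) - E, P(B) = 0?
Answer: 1/15 ≈ 0.066667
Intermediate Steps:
t(v, E) = -E (t(v, E) = 0 - E = -E)
q = -4
r(o) = 1/(-31 - 4*o) (r(o) = 1/((-1*4)*o - 31) = 1/(-4*o - 31) = 1/(-31 - 4*o))
-r(q) = -(-1)/(31 + 4*(-4)) = -(-1)/(31 - 16) = -(-1)/15 = -1*(-1/15) = 1/15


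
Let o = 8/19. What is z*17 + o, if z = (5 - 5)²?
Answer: 8/19 ≈ 0.42105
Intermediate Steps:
o = 8/19 (o = 8*(1/19) = 8/19 ≈ 0.42105)
z = 0 (z = 0² = 0)
z*17 + o = 0*17 + 8/19 = 0 + 8/19 = 8/19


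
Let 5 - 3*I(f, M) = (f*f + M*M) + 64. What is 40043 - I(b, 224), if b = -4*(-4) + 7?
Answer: 170893/3 ≈ 56964.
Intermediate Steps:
b = 23 (b = 16 + 7 = 23)
I(f, M) = -59/3 - M**2/3 - f**2/3 (I(f, M) = 5/3 - ((f*f + M*M) + 64)/3 = 5/3 - ((f**2 + M**2) + 64)/3 = 5/3 - ((M**2 + f**2) + 64)/3 = 5/3 - (64 + M**2 + f**2)/3 = 5/3 + (-64/3 - M**2/3 - f**2/3) = -59/3 - M**2/3 - f**2/3)
40043 - I(b, 224) = 40043 - (-59/3 - 1/3*224**2 - 1/3*23**2) = 40043 - (-59/3 - 1/3*50176 - 1/3*529) = 40043 - (-59/3 - 50176/3 - 529/3) = 40043 - 1*(-50764/3) = 40043 + 50764/3 = 170893/3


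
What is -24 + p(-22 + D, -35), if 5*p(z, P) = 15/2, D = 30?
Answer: -45/2 ≈ -22.500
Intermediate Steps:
p(z, P) = 3/2 (p(z, P) = (15/2)/5 = (15*(½))/5 = (⅕)*(15/2) = 3/2)
-24 + p(-22 + D, -35) = -24 + 3/2 = -45/2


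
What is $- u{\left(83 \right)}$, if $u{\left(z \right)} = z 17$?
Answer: $-1411$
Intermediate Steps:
$u{\left(z \right)} = 17 z$
$- u{\left(83 \right)} = - 17 \cdot 83 = \left(-1\right) 1411 = -1411$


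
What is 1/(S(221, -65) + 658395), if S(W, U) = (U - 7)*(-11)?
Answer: 1/659187 ≈ 1.5170e-6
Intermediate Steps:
S(W, U) = 77 - 11*U (S(W, U) = (-7 + U)*(-11) = 77 - 11*U)
1/(S(221, -65) + 658395) = 1/((77 - 11*(-65)) + 658395) = 1/((77 + 715) + 658395) = 1/(792 + 658395) = 1/659187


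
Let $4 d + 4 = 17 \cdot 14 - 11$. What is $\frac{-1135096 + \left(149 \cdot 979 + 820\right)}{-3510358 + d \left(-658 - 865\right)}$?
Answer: $\frac{3953620}{14381061} \approx 0.27492$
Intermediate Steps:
$d = \frac{223}{4}$ ($d = -1 + \frac{17 \cdot 14 - 11}{4} = -1 + \frac{238 - 11}{4} = -1 + \frac{1}{4} \cdot 227 = -1 + \frac{227}{4} = \frac{223}{4} \approx 55.75$)
$\frac{-1135096 + \left(149 \cdot 979 + 820\right)}{-3510358 + d \left(-658 - 865\right)} = \frac{-1135096 + \left(149 \cdot 979 + 820\right)}{-3510358 + \frac{223 \left(-658 - 865\right)}{4}} = \frac{-1135096 + \left(145871 + 820\right)}{-3510358 + \frac{223}{4} \left(-1523\right)} = \frac{-1135096 + 146691}{-3510358 - \frac{339629}{4}} = - \frac{988405}{- \frac{14381061}{4}} = \left(-988405\right) \left(- \frac{4}{14381061}\right) = \frac{3953620}{14381061}$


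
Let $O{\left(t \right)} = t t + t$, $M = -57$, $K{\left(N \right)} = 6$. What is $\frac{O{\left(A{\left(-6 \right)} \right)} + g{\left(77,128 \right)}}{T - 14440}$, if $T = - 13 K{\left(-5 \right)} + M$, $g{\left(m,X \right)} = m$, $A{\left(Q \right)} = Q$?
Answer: $- \frac{107}{14575} \approx -0.0073413$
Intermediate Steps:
$O{\left(t \right)} = t + t^{2}$ ($O{\left(t \right)} = t^{2} + t = t + t^{2}$)
$T = -135$ ($T = \left(-13\right) 6 - 57 = -78 - 57 = -135$)
$\frac{O{\left(A{\left(-6 \right)} \right)} + g{\left(77,128 \right)}}{T - 14440} = \frac{- 6 \left(1 - 6\right) + 77}{-135 - 14440} = \frac{\left(-6\right) \left(-5\right) + 77}{-14575} = \left(30 + 77\right) \left(- \frac{1}{14575}\right) = 107 \left(- \frac{1}{14575}\right) = - \frac{107}{14575}$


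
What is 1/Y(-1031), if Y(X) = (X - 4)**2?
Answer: 1/1071225 ≈ 9.3351e-7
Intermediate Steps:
Y(X) = (-4 + X)**2
1/Y(-1031) = 1/((-4 - 1031)**2) = 1/((-1035)**2) = 1/1071225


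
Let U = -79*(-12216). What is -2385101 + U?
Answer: -1420037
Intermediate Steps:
U = 965064
-2385101 + U = -2385101 + 965064 = -1420037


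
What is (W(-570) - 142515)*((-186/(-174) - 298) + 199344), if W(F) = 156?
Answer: -821748109035/29 ≈ -2.8336e+10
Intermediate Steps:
(W(-570) - 142515)*((-186/(-174) - 298) + 199344) = (156 - 142515)*((-186/(-174) - 298) + 199344) = -142359*((-186*(-1/174) - 298) + 199344) = -142359*((31/29 - 298) + 199344) = -142359*(-8611/29 + 199344) = -142359*5772365/29 = -821748109035/29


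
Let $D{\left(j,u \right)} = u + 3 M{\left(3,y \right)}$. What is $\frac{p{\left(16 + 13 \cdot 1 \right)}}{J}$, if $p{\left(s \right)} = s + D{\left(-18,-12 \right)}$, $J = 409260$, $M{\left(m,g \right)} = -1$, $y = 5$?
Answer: $\frac{7}{204630} \approx 3.4208 \cdot 10^{-5}$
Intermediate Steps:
$D{\left(j,u \right)} = -3 + u$ ($D{\left(j,u \right)} = u + 3 \left(-1\right) = u - 3 = -3 + u$)
$p{\left(s \right)} = -15 + s$ ($p{\left(s \right)} = s - 15 = -15 + s$)
$\frac{p{\left(16 + 13 \cdot 1 \right)}}{J} = \frac{-15 + \left(16 + 13 \cdot 1\right)}{409260} = \left(-15 + \left(16 + 13\right)\right) \frac{1}{409260} = \left(-15 + 29\right) \frac{1}{409260} = 14 \cdot \frac{1}{409260} = \frac{7}{204630}$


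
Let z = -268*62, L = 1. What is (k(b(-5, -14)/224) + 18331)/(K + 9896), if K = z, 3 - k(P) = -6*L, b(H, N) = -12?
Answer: -131/48 ≈ -2.7292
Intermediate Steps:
z = -16616
k(P) = 9 (k(P) = 3 - (-6) = 3 - 1*(-6) = 3 + 6 = 9)
K = -16616
(k(b(-5, -14)/224) + 18331)/(K + 9896) = (9 + 18331)/(-16616 + 9896) = 18340/(-6720) = 18340*(-1/6720) = -131/48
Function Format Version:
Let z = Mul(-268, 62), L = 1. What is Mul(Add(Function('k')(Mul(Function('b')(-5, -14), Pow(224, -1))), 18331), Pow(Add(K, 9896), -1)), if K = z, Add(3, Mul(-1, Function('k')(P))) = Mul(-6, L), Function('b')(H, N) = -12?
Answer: Rational(-131, 48) ≈ -2.7292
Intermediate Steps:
z = -16616
Function('k')(P) = 9 (Function('k')(P) = Add(3, Mul(-1, Mul(-6, 1))) = Add(3, Mul(-1, -6)) = Add(3, 6) = 9)
K = -16616
Mul(Add(Function('k')(Mul(Function('b')(-5, -14), Pow(224, -1))), 18331), Pow(Add(K, 9896), -1)) = Mul(Add(9, 18331), Pow(Add(-16616, 9896), -1)) = Mul(18340, Pow(-6720, -1)) = Mul(18340, Rational(-1, 6720)) = Rational(-131, 48)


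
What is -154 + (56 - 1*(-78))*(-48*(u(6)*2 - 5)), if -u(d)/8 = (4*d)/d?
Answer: 443654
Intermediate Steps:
u(d) = -32 (u(d) = -8*4*d/d = -8*4 = -32)
-154 + (56 - 1*(-78))*(-48*(u(6)*2 - 5)) = -154 + (56 - 1*(-78))*(-48*(-32*2 - 5)) = -154 + (56 + 78)*(-48*(-64 - 5)) = -154 + 134*(-48*(-69)) = -154 + 134*3312 = -154 + 443808 = 443654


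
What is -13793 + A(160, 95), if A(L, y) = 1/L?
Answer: -2206879/160 ≈ -13793.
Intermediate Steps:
-13793 + A(160, 95) = -13793 + 1/160 = -2206879/160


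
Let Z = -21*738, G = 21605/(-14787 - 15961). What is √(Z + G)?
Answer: I*√3663271435883/15374 ≈ 124.49*I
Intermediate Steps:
G = -21605/30748 (G = 21605/(-30748) = 21605*(-1/30748) = -21605/30748 ≈ -0.70265)
Z = -15498
√(Z + G) = √(-15498 - 21605/30748) = √(-476554109/30748) = I*√3663271435883/15374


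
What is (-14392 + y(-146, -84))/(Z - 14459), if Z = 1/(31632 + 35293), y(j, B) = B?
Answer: 484403150/483834287 ≈ 1.0012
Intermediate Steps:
Z = 1/66925 ≈ 1.4942e-5
(-14392 + y(-146, -84))/(Z - 14459) = (-14392 - 84)/(1/66925 - 14459) = -14476/(-967668574/66925) = -14476*(-66925/967668574) = 484403150/483834287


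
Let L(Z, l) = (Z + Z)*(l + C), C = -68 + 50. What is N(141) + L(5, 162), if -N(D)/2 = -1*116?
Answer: 1672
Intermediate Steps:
C = -18
L(Z, l) = 2*Z*(-18 + l) (L(Z, l) = (Z + Z)*(l - 18) = (2*Z)*(-18 + l) = 2*Z*(-18 + l))
N(D) = 232 (N(D) = -(-2)*116 = -2*(-116) = 232)
N(141) + L(5, 162) = 232 + 2*5*(-18 + 162) = 232 + 2*5*144 = 232 + 1440 = 1672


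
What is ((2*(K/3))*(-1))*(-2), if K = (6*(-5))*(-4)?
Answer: 160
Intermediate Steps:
K = 120 (K = -30*(-4) = 120)
((2*(K/3))*(-1))*(-2) = ((2*(120/3))*(-1))*(-2) = ((2*(120*(1/3)))*(-1))*(-2) = ((2*40)*(-1))*(-2) = (80*(-1))*(-2) = -80*(-2) = 160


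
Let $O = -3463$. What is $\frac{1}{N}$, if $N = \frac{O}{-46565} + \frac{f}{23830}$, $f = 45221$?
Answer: $\frac{221928790}{437647831} \approx 0.50709$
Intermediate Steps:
$N = \frac{437647831}{221928790}$ ($N = - \frac{3463}{-46565} + \frac{45221}{23830} = \left(-3463\right) \left(- \frac{1}{46565}\right) + 45221 \cdot \frac{1}{23830} = \frac{3463}{46565} + \frac{45221}{23830} = \frac{437647831}{221928790} \approx 1.972$)
$\frac{1}{N} = \frac{1}{\frac{437647831}{221928790}} = \frac{221928790}{437647831}$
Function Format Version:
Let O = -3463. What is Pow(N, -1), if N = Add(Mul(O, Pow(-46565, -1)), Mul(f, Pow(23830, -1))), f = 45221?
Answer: Rational(221928790, 437647831) ≈ 0.50709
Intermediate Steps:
N = Rational(437647831, 221928790) (N = Add(Mul(-3463, Pow(-46565, -1)), Mul(45221, Pow(23830, -1))) = Add(Mul(-3463, Rational(-1, 46565)), Mul(45221, Rational(1, 23830))) = Add(Rational(3463, 46565), Rational(45221, 23830)) = Rational(437647831, 221928790) ≈ 1.9720)
Pow(N, -1) = Pow(Rational(437647831, 221928790), -1) = Rational(221928790, 437647831)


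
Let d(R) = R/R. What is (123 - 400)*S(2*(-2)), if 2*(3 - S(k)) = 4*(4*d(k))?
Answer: 1385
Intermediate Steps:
d(R) = 1
S(k) = -5 (S(k) = 3 - 2*4*1 = 3 - 2*4 = 3 - ½*16 = 3 - 8 = -5)
(123 - 400)*S(2*(-2)) = (123 - 400)*(-5) = -277*(-5) = 1385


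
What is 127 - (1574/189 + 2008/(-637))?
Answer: 2095255/17199 ≈ 121.82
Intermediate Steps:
127 - (1574/189 + 2008/(-637)) = 127 - (1574*(1/189) + 2008*(-1/637)) = 127 - (1574/189 - 2008/637) = 127 - 1*89018/17199 = 127 - 89018/17199 = 2095255/17199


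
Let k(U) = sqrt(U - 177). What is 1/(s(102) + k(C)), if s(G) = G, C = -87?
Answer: 17/1778 - I*sqrt(66)/5334 ≈ 0.0095613 - 0.0015231*I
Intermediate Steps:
k(U) = sqrt(-177 + U)
1/(s(102) + k(C)) = 1/(102 + sqrt(-177 - 87)) = 1/(102 + sqrt(-264)) = 1/(102 + 2*I*sqrt(66))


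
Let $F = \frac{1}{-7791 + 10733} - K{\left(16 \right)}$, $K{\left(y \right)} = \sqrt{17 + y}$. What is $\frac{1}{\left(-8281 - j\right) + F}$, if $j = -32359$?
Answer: $\frac{208403857334}{5017947862098517} + \frac{8655364 \sqrt{33}}{5017947862098517} \approx 4.1542 \cdot 10^{-5}$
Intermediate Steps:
$F = \frac{1}{2942} - \sqrt{33}$ ($F = \frac{1}{-7791 + 10733} - \sqrt{17 + 16} = \frac{1}{2942} - \sqrt{33} \approx -5.7442$)
$\frac{1}{\left(-8281 - j\right) + F} = \frac{1}{\left(-8281 - -32359\right) + \left(\frac{1}{2942} - \sqrt{33}\right)} = \frac{1}{\left(-8281 + 32359\right) + \left(\frac{1}{2942} - \sqrt{33}\right)} = \frac{1}{24078 + \left(\frac{1}{2942} - \sqrt{33}\right)} = \frac{1}{\frac{70837477}{2942} - \sqrt{33}}$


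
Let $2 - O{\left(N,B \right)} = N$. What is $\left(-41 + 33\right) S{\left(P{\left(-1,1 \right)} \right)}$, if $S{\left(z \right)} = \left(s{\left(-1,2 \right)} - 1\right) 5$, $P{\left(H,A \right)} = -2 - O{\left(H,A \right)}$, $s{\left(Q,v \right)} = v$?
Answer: $-40$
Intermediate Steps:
$O{\left(N,B \right)} = 2 - N$
$P{\left(H,A \right)} = -4 + H$ ($P{\left(H,A \right)} = -2 - \left(2 - H\right) = -2 + \left(-2 + H\right) = -4 + H$)
$S{\left(z \right)} = 5$ ($S{\left(z \right)} = \left(2 - 1\right) 5 = 1 \cdot 5 = 5$)
$\left(-41 + 33\right) S{\left(P{\left(-1,1 \right)} \right)} = \left(-41 + 33\right) 5 = \left(-8\right) 5 = -40$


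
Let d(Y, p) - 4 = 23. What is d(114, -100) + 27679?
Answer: 27706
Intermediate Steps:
d(Y, p) = 27 (d(Y, p) = 4 + 23 = 27)
d(114, -100) + 27679 = 27 + 27679 = 27706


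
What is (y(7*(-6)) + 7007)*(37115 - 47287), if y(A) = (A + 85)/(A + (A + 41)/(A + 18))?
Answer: -71763632924/1007 ≈ -7.1265e+7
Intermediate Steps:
y(A) = (85 + A)/(A + (41 + A)/(18 + A))
(y(7*(-6)) + 7007)*(37115 - 47287) = ((1530 + (7*(-6))**2 + 103*(7*(-6)))/(41 + (7*(-6))**2 + 19*(7*(-6))) + 7007)*(37115 - 47287) = ((1530 + (-42)**2 + 103*(-42))/(41 + (-42)**2 + 19*(-42)) + 7007)*(-10172) = ((1530 + 1764 - 4326)/(41 + 1764 - 798) + 7007)*(-10172) = (-1032/1007 + 7007)*(-10172) = (7055017/1007)*(-10172) = -71763632924/1007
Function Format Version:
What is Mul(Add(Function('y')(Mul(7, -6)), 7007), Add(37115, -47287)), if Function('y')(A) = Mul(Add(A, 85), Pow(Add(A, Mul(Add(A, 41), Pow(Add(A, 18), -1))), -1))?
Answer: Rational(-71763632924, 1007) ≈ -7.1265e+7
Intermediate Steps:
Function('y')(A) = Mul(Pow(Add(A, Mul(Pow(Add(18, A), -1), Add(41, A))), -1), Add(85, A)) (Function('y')(A) = Mul(Add(85, A), Pow(Add(A, Mul(Add(41, A), Pow(Add(18, A), -1))), -1)) = Mul(Add(85, A), Pow(Add(A, Mul(Pow(Add(18, A), -1), Add(41, A))), -1)) = Mul(Pow(Add(A, Mul(Pow(Add(18, A), -1), Add(41, A))), -1), Add(85, A)))
Mul(Add(Function('y')(Mul(7, -6)), 7007), Add(37115, -47287)) = Mul(Add(Mul(Pow(Add(41, Pow(Mul(7, -6), 2), Mul(19, Mul(7, -6))), -1), Add(1530, Pow(Mul(7, -6), 2), Mul(103, Mul(7, -6)))), 7007), Add(37115, -47287)) = Mul(Add(Mul(Pow(Add(41, Pow(-42, 2), Mul(19, -42)), -1), Add(1530, Pow(-42, 2), Mul(103, -42))), 7007), -10172) = Mul(Add(Mul(Pow(Add(41, 1764, -798), -1), Add(1530, 1764, -4326)), 7007), -10172) = Mul(Add(Mul(Pow(1007, -1), -1032), 7007), -10172) = Mul(Add(Mul(Rational(1, 1007), -1032), 7007), -10172) = Mul(Add(Rational(-1032, 1007), 7007), -10172) = Mul(Rational(7055017, 1007), -10172) = Rational(-71763632924, 1007)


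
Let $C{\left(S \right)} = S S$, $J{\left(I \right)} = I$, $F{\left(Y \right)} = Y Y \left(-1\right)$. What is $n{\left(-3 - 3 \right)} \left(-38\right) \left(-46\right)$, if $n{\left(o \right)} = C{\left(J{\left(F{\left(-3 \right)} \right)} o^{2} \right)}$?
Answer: $183498048$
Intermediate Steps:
$F{\left(Y \right)} = - Y^{2}$ ($F{\left(Y \right)} = Y^{2} \left(-1\right) = - Y^{2}$)
$C{\left(S \right)} = S^{2}$
$n{\left(o \right)} = 81 o^{4}$ ($n{\left(o \right)} = \left(- \left(-3\right)^{2} o^{2}\right)^{2} = \left(\left(-1\right) 9 o^{2}\right)^{2} = \left(- 9 o^{2}\right)^{2} = 81 o^{4}$)
$n{\left(-3 - 3 \right)} \left(-38\right) \left(-46\right) = 81 \left(-3 - 3\right)^{4} \left(-38\right) \left(-46\right) = 81 \left(-6\right)^{4} \left(-38\right) \left(-46\right) = 81 \cdot 1296 \left(-38\right) \left(-46\right) = 104976 \left(-38\right) \left(-46\right) = \left(-3989088\right) \left(-46\right) = 183498048$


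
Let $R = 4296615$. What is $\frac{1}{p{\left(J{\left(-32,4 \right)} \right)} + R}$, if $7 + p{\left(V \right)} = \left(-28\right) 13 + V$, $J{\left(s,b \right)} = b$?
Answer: $\frac{1}{4296248} \approx 2.3276 \cdot 10^{-7}$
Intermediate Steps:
$p{\left(V \right)} = -371 + V$ ($p{\left(V \right)} = -7 + \left(\left(-28\right) 13 + V\right) = -7 + \left(-364 + V\right) = -371 + V$)
$\frac{1}{p{\left(J{\left(-32,4 \right)} \right)} + R} = \frac{1}{\left(-371 + 4\right) + 4296615} = \frac{1}{-367 + 4296615} = \frac{1}{4296248}$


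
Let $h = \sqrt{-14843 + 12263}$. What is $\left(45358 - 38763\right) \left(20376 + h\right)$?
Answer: $134379720 + 13190 i \sqrt{645} \approx 1.3438 \cdot 10^{8} + 3.3498 \cdot 10^{5} i$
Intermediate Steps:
$h = 2 i \sqrt{645}$ ($h = \sqrt{-2580} = 2 i \sqrt{645} \approx 50.794 i$)
$\left(45358 - 38763\right) \left(20376 + h\right) = \left(45358 - 38763\right) \left(20376 + 2 i \sqrt{645}\right) = 6595 \left(20376 + 2 i \sqrt{645}\right) = 134379720 + 13190 i \sqrt{645}$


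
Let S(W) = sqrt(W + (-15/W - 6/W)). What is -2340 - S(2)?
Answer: -2340 - I*sqrt(34)/2 ≈ -2340.0 - 2.9155*I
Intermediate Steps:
S(W) = sqrt(W - 21/W)
-2340 - S(2) = -2340 - sqrt(2 - 21/2) = -2340 - sqrt(-17/2) = -2340 - I*sqrt(34)/2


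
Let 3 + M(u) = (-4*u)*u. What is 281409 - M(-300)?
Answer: 641412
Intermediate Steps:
M(u) = -3 - 4*u² (M(u) = -3 + (-4*u)*u = -3 - 4*u²)
281409 - M(-300) = 281409 - (-3 - 4*(-300)²) = 281409 - (-3 - 4*90000) = 281409 - (-3 - 360000) = 281409 - 1*(-360003) = 281409 + 360003 = 641412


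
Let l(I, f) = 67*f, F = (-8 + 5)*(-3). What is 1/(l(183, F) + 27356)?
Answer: 1/27959 ≈ 3.5767e-5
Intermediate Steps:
F = 9 (F = -3*(-3) = 9)
1/(l(183, F) + 27356) = 1/(67*9 + 27356) = 1/(603 + 27356) = 1/27959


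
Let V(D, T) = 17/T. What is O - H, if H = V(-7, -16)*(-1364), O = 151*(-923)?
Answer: -563289/4 ≈ -1.4082e+5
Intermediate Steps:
O = -139373
H = 5797/4 (H = (17/(-16))*(-1364) = (17*(-1/16))*(-1364) = -17/16*(-1364) = 5797/4 ≈ 1449.3)
O - H = -139373 - 1*5797/4 = -139373 - 5797/4 = -563289/4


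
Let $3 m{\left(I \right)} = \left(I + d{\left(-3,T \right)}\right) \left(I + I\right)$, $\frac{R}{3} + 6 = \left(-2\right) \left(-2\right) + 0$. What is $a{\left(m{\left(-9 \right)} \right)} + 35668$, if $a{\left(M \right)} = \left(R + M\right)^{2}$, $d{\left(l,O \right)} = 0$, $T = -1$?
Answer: $37972$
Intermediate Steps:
$R = -6$ ($R = -18 + 3 \left(\left(-2\right) \left(-2\right) + 0\right) = -18 + 3 \left(4 + 0\right) = -18 + 3 \cdot 4 = -18 + 12 = -6$)
$m{\left(I \right)} = \frac{2 I^{2}}{3}$ ($m{\left(I \right)} = \frac{\left(I + 0\right) \left(I + I\right)}{3} = \frac{I 2 I}{3} = \frac{2 I^{2}}{3}$)
$a{\left(M \right)} = \left(-6 + M\right)^{2}$
$a{\left(m{\left(-9 \right)} \right)} + 35668 = \left(-6 + \frac{2 \left(-9\right)^{2}}{3}\right)^{2} + 35668 = \left(-6 + \frac{2}{3} \cdot 81\right)^{2} + 35668 = \left(-6 + 54\right)^{2} + 35668 = 48^{2} + 35668 = 2304 + 35668 = 37972$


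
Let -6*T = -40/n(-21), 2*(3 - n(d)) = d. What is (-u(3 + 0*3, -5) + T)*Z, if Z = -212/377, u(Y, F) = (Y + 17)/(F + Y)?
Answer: -180200/30537 ≈ -5.9010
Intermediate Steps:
n(d) = 3 - d/2
u(Y, F) = (17 + Y)/(F + Y)
Z = -212/377 (Z = -212*1/377 = -212/377 ≈ -0.56233)
T = 40/81 (T = -(-20)/(3*(3 - ½*(-21))) = -(-20)/(3*(3 + 21/2)) = -(-20)/(3*27/2) = -(-20)*2/(3*27) = -⅙*(-80/27) = 40/81 ≈ 0.49383)
(-u(3 + 0*3, -5) + T)*Z = (-(17 + (3 + 0*3))/(-5 + (3 + 0*3)) + 40/81)*(-212/377) = (-(17 + (3 + 0))/(-5 + (3 + 0)) + 40/81)*(-212/377) = (-(17 + 3)/(-5 + 3) + 40/81)*(-212/377) = (-20/(-2) + 40/81)*(-212/377) = (-(-1)*20/2 + 40/81)*(-212/377) = (-1*(-10) + 40/81)*(-212/377) = (10 + 40/81)*(-212/377) = (850/81)*(-212/377) = -180200/30537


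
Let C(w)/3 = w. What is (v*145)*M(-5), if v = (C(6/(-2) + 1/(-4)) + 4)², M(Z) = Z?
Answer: -383525/16 ≈ -23970.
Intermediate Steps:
C(w) = 3*w
v = 529/16 (v = (3*(6/(-2) + 1/(-4)) + 4)² = (3*(6*(-½) + 1*(-¼)) + 4)² = (3*(-3 - ¼) + 4)² = (3*(-13/4) + 4)² = (-39/4 + 4)² = (-23/4)² = 529/16 ≈ 33.063)
(v*145)*M(-5) = ((529/16)*145)*(-5) = (76705/16)*(-5) = -383525/16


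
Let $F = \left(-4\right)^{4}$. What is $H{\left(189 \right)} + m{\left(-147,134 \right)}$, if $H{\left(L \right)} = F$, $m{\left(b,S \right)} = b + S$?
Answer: $243$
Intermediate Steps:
$m{\left(b,S \right)} = S + b$
$F = 256$
$H{\left(L \right)} = 256$
$H{\left(189 \right)} + m{\left(-147,134 \right)} = 256 + \left(134 - 147\right) = 256 - 13 = 243$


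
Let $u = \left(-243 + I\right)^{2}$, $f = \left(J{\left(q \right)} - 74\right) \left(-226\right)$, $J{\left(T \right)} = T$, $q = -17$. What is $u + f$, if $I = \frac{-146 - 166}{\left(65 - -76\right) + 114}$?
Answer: $\frac{579525431}{7225} \approx 80211.0$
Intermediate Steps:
$I = - \frac{104}{85}$ ($I = - \frac{312}{\left(65 + 76\right) + 114} = - \frac{312}{141 + 114} = - \frac{312}{255} = \left(-312\right) \frac{1}{255} = - \frac{104}{85} \approx -1.2235$)
$f = 20566$ ($f = \left(-17 - 74\right) \left(-226\right) = \left(-91\right) \left(-226\right) = 20566$)
$u = \frac{430936081}{7225}$ ($u = \left(-243 - \frac{104}{85}\right)^{2} = \left(- \frac{20759}{85}\right)^{2} = \frac{430936081}{7225} \approx 59645.0$)
$u + f = \frac{430936081}{7225} + 20566 = \frac{579525431}{7225}$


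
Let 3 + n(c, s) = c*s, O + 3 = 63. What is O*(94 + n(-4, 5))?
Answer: 4260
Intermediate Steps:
O = 60 (O = -3 + 63 = 60)
n(c, s) = -3 + c*s
O*(94 + n(-4, 5)) = 60*(94 + (-3 - 4*5)) = 60*(94 + (-3 - 20)) = 60*(94 - 23) = 60*71 = 4260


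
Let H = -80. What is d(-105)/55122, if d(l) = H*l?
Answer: 1400/9187 ≈ 0.15239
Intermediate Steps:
d(l) = -80*l
d(-105)/55122 = -80*(-105)/55122 = 8400*(1/55122) = 1400/9187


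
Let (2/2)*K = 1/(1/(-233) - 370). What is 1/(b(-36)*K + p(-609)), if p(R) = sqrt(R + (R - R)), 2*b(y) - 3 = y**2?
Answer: -5798494386/2021864342005 - 3303260676*I*sqrt(609)/2021864342005 ≈ -0.0028679 - 0.040318*I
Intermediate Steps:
b(y) = 3/2 + y**2/2
K = -233/86211 (K = 1/(1/(-233) - 370) = 1/(-1/233 - 370) = 1/(-86211/233) = -233/86211 ≈ -0.0027027)
p(R) = sqrt(R) (p(R) = sqrt(R + 0) = sqrt(R))
1/(b(-36)*K + p(-609)) = 1/((3/2 + (1/2)*(-36)**2)*(-233/86211) + sqrt(-609)) = 1/((3/2 + (1/2)*1296)*(-233/86211) + I*sqrt(609)) = 1/((3/2 + 648)*(-233/86211) + I*sqrt(609)) = 1/((1299/2)*(-233/86211) + I*sqrt(609)) = 1/(-100889/57474 + I*sqrt(609))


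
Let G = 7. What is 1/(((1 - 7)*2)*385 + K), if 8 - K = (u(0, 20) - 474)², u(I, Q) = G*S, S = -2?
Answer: -1/242756 ≈ -4.1194e-6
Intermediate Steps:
u(I, Q) = -14 (u(I, Q) = 7*(-2) = -14)
K = -238136 (K = 8 - (-14 - 474)² = 8 - 1*(-488)² = 8 - 1*238144 = 8 - 238144 = -238136)
1/(((1 - 7)*2)*385 + K) = 1/(((1 - 7)*2)*385 - 238136) = 1/(-6*2*385 - 238136) = 1/(-12*385 - 238136) = 1/(-4620 - 238136) = 1/(-242756) = -1/242756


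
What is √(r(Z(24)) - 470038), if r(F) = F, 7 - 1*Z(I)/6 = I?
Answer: 2*I*√117535 ≈ 685.67*I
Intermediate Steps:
Z(I) = 42 - 6*I
√(r(Z(24)) - 470038) = √((42 - 6*24) - 470038) = √((42 - 144) - 470038) = √(-102 - 470038) = √(-470140) = 2*I*√117535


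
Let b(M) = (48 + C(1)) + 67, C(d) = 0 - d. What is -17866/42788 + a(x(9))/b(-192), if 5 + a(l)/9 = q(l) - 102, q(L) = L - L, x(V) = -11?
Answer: -94828/10697 ≈ -8.8649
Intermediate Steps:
C(d) = -d
b(M) = 114 (b(M) = (48 - 1*1) + 67 = (48 - 1) + 67 = 47 + 67 = 114)
q(L) = 0
a(l) = -963 (a(l) = -45 + 9*(0 - 102) = -45 + 9*(-102) = -45 - 918 = -963)
-17866/42788 + a(x(9))/b(-192) = -17866/42788 - 963/114 = -17866*1/42788 - 963*1/114 = -8933/21394 - 321/38 = -94828/10697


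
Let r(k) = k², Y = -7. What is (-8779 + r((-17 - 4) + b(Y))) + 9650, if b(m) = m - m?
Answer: 1312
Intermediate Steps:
b(m) = 0
(-8779 + r((-17 - 4) + b(Y))) + 9650 = (-8779 + ((-17 - 4) + 0)²) + 9650 = (-8779 + (-21 + 0)²) + 9650 = (-8779 + (-21)²) + 9650 = (-8779 + 441) + 9650 = -8338 + 9650 = 1312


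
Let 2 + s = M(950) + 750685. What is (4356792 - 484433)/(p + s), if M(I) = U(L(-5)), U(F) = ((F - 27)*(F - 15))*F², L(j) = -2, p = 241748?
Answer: 3872359/994403 ≈ 3.8942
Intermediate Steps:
U(F) = F²*(-27 + F)*(-15 + F) (U(F) = ((-27 + F)*(-15 + F))*F² = F²*(-27 + F)*(-15 + F))
M(I) = 1972 (M(I) = (-2)²*(405 + (-2)² - 42*(-2)) = 4*(405 + 4 + 84) = 4*493 = 1972)
s = 752655 (s = -2 + (1972 + 750685) = -2 + 752657 = 752655)
(4356792 - 484433)/(p + s) = (4356792 - 484433)/(241748 + 752655) = 3872359/994403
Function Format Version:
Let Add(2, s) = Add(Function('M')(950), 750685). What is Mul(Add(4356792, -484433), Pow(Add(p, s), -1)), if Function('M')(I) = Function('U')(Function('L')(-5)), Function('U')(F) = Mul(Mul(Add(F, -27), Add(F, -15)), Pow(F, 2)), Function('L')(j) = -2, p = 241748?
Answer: Rational(3872359, 994403) ≈ 3.8942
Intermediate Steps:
Function('U')(F) = Mul(Pow(F, 2), Add(-27, F), Add(-15, F)) (Function('U')(F) = Mul(Mul(Add(-27, F), Add(-15, F)), Pow(F, 2)) = Mul(Pow(F, 2), Add(-27, F), Add(-15, F)))
Function('M')(I) = 1972 (Function('M')(I) = Mul(Pow(-2, 2), Add(405, Pow(-2, 2), Mul(-42, -2))) = Mul(4, Add(405, 4, 84)) = Mul(4, 493) = 1972)
s = 752655 (s = Add(-2, Add(1972, 750685)) = Add(-2, 752657) = 752655)
Mul(Add(4356792, -484433), Pow(Add(p, s), -1)) = Mul(Add(4356792, -484433), Pow(Add(241748, 752655), -1)) = Mul(3872359, Pow(994403, -1)) = Mul(3872359, Rational(1, 994403)) = Rational(3872359, 994403)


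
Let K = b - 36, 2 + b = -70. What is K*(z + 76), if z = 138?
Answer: -23112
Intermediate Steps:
b = -72 (b = -2 - 70 = -72)
K = -108 (K = -72 - 36 = -108)
K*(z + 76) = -108*(138 + 76) = -108*214 = -23112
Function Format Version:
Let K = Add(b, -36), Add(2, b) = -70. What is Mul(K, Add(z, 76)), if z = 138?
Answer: -23112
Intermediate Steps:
b = -72 (b = Add(-2, -70) = -72)
K = -108 (K = Add(-72, -36) = -108)
Mul(K, Add(z, 76)) = Mul(-108, Add(138, 76)) = Mul(-108, 214) = -23112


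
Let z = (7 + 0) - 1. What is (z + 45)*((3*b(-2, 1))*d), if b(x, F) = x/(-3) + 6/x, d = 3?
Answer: -1071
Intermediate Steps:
b(x, F) = 6/x - x/3 (b(x, F) = x*(-1/3) + 6/x = -x/3 + 6/x = 6/x - x/3)
z = 6 (z = 7 - 1 = 6)
(z + 45)*((3*b(-2, 1))*d) = (6 + 45)*((3*(6/(-2) - 1/3*(-2)))*3) = 51*((3*(6*(-1/2) + 2/3))*3) = 51*((3*(-3 + 2/3))*3) = 51*((3*(-7/3))*3) = 51*(-7*3) = 51*(-21) = -1071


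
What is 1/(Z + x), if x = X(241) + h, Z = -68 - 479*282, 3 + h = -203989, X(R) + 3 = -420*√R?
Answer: -113047/38324701827 + 140*√241/38324701827 ≈ -2.8930e-6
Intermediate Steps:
X(R) = -3 - 420*√R
h = -203992 (h = -3 - 203989 = -203992)
Z = -135146 (Z = -68 - 135078 = -135146)
x = -203995 - 420*√241 (x = (-3 - 420*√241) - 203992 = -203995 - 420*√241 ≈ -2.1052e+5)
1/(Z + x) = 1/(-135146 + (-203995 - 420*√241)) = 1/(-339141 - 420*√241)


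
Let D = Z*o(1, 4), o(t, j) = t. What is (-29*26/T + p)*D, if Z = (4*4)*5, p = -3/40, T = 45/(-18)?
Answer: 24122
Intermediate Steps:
T = -5/2 (T = 45*(-1/18) = -5/2 ≈ -2.5000)
p = -3/40 (p = -3*1/40 = -3/40 ≈ -0.075000)
Z = 80 (Z = 16*5 = 80)
D = 80 (D = 80*1 = 80)
(-29*26/T + p)*D = (-29/((-5/2/26)) - 3/40)*80 = (-29/((-5/2*1/26)) - 3/40)*80 = (-29/(-5/52) - 3/40)*80 = (-29*(-52/5) - 3/40)*80 = (1508/5 - 3/40)*80 = (12061/40)*80 = 24122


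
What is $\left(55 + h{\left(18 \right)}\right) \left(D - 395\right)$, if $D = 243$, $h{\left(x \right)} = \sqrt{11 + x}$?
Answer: $-8360 - 152 \sqrt{29} \approx -9178.5$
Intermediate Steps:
$\left(55 + h{\left(18 \right)}\right) \left(D - 395\right) = \left(55 + \sqrt{11 + 18}\right) \left(243 - 395\right) = \left(55 + \sqrt{29}\right) \left(-152\right) = -8360 - 152 \sqrt{29}$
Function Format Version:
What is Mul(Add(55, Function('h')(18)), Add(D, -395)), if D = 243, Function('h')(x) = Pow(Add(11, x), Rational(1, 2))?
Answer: Add(-8360, Mul(-152, Pow(29, Rational(1, 2)))) ≈ -9178.5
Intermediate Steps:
Mul(Add(55, Function('h')(18)), Add(D, -395)) = Mul(Add(55, Pow(Add(11, 18), Rational(1, 2))), Add(243, -395)) = Mul(Add(55, Pow(29, Rational(1, 2))), -152) = Add(-8360, Mul(-152, Pow(29, Rational(1, 2))))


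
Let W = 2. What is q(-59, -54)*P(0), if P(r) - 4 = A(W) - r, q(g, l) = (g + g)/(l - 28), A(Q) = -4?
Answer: 0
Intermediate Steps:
q(g, l) = 2*g/(-28 + l) (q(g, l) = (2*g)/(-28 + l) = 2*g/(-28 + l))
P(r) = -r (P(r) = 4 + (-4 - r) = -r)
q(-59, -54)*P(0) = (2*(-59)/(-28 - 54))*(-1*0) = (2*(-59)/(-82))*0 = (2*(-59)*(-1/82))*0 = (59/41)*0 = 0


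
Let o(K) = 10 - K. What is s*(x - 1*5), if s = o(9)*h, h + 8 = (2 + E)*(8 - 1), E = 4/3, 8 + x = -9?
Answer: -1012/3 ≈ -337.33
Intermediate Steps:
x = -17 (x = -8 - 9 = -17)
E = 4/3 (E = 4*(⅓) = 4/3 ≈ 1.3333)
h = 46/3 (h = -8 + (2 + 4/3)*(8 - 1) = -8 + (10/3)*7 = -8 + 70/3 = 46/3 ≈ 15.333)
s = 46/3 (s = (10 - 1*9)*(46/3) = (10 - 9)*(46/3) = 1*(46/3) = 46/3 ≈ 15.333)
s*(x - 1*5) = 46*(-17 - 1*5)/3 = 46*(-17 - 5)/3 = (46/3)*(-22) = -1012/3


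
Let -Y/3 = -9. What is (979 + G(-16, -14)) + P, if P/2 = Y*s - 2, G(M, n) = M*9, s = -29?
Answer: -735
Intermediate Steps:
Y = 27 (Y = -3*(-9) = 27)
G(M, n) = 9*M
P = -1570 (P = 2*(27*(-29) - 2) = 2*(-783 - 2) = 2*(-785) = -1570)
(979 + G(-16, -14)) + P = (979 + 9*(-16)) - 1570 = (979 - 144) - 1570 = 835 - 1570 = -735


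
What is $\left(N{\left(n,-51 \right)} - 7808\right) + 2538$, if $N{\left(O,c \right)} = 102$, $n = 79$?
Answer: $-5168$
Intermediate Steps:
$\left(N{\left(n,-51 \right)} - 7808\right) + 2538 = \left(102 - 7808\right) + 2538 = -7706 + 2538 = -5168$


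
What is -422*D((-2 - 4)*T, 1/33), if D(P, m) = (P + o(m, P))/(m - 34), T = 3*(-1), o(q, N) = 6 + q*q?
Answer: 186946/627 ≈ 298.16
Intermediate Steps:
o(q, N) = 6 + q**2
T = -3
D(P, m) = (6 + P + m**2)/(-34 + m) (D(P, m) = (P + (6 + m**2))/(m - 34) = (6 + P + m**2)/(-34 + m))
-422*D((-2 - 4)*T, 1/33) = -422*(6 + (-2 - 4)*(-3) + (1/33)**2)/(-34 + 1/33) = -422*(6 - 6*(-3) + (1/33)**2)/(-34 + 1/33) = -422*(6 + 18 + 1/1089)/(-1121/33) = -(-13926)*26137/(1121*1089) = -422*(-443/627) = 186946/627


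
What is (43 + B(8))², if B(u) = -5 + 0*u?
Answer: 1444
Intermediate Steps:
B(u) = -5 (B(u) = -5 + 0 = -5)
(43 + B(8))² = (43 - 5)² = 38² = 1444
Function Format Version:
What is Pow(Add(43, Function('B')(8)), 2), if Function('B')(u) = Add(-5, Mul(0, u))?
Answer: 1444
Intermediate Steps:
Function('B')(u) = -5 (Function('B')(u) = Add(-5, 0) = -5)
Pow(Add(43, Function('B')(8)), 2) = Pow(Add(43, -5), 2) = Pow(38, 2) = 1444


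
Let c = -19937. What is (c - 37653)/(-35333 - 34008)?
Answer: 57590/69341 ≈ 0.83053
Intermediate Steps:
(c - 37653)/(-35333 - 34008) = (-19937 - 37653)/(-35333 - 34008) = -57590/(-69341) = -57590*(-1/69341) = 57590/69341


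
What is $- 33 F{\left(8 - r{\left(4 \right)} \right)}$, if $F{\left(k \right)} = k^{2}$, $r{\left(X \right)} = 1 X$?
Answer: $-528$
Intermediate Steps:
$r{\left(X \right)} = X$
$- 33 F{\left(8 - r{\left(4 \right)} \right)} = - 33 \left(8 - 4\right)^{2} = - 33 \cdot 4^{2} = \left(-33\right) 16 = -528$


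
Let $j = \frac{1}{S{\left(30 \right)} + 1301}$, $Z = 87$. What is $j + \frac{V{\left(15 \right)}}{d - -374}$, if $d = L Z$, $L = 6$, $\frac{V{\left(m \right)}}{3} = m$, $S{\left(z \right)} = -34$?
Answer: $\frac{8273}{162176} \approx 0.051012$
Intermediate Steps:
$V{\left(m \right)} = 3 m$
$j = \frac{1}{1267}$ ($j = \frac{1}{-34 + 1301} = \frac{1}{1267} \approx 0.00078927$)
$d = 522$ ($d = 6 \cdot 87 = 522$)
$j + \frac{V{\left(15 \right)}}{d - -374} = \frac{1}{1267} + \frac{3 \cdot 15}{522 - -374} = \frac{1}{1267} + \frac{45}{522 + \left(-417 + 791\right)} = \frac{1}{1267} + \frac{45}{522 + 374} = \frac{1}{1267} + \frac{45}{896} = \frac{8273}{162176}$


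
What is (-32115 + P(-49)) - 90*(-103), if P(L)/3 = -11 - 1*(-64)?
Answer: -22686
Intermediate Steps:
P(L) = 159 (P(L) = 3*(-11 - 1*(-64)) = 3*(-11 + 64) = 3*53 = 159)
(-32115 + P(-49)) - 90*(-103) = (-32115 + 159) - 90*(-103) = -31956 + 9270 = -22686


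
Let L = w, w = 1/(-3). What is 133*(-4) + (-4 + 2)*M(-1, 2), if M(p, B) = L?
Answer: -1594/3 ≈ -531.33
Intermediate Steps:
w = -⅓ ≈ -0.33333
L = -⅓ ≈ -0.33333
M(p, B) = -⅓
133*(-4) + (-4 + 2)*M(-1, 2) = 133*(-4) + (-4 + 2)*(-⅓) = -532 - 2*(-⅓) = -532 + ⅔ = -1594/3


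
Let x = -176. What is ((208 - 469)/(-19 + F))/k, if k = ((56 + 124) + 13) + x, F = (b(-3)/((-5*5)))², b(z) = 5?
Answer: 2175/2686 ≈ 0.80975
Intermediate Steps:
F = 1/25 (F = (5/((-5*5)))² = (5/(-25))² = (5*(-1/25))² = (-⅕)² = 1/25 ≈ 0.040000)
k = 17 (k = ((56 + 124) + 13) - 176 = (180 + 13) - 176 = 193 - 176 = 17)
((208 - 469)/(-19 + F))/k = ((208 - 469)/(-19 + 1/25))/17 = -261/(-474/25)*(1/17) = -261*(-25/474)*(1/17) = (2175/158)*(1/17) = 2175/2686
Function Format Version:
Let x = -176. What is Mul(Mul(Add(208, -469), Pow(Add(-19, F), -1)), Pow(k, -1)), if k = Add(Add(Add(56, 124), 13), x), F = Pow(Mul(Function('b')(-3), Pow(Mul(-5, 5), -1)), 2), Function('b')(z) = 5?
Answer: Rational(2175, 2686) ≈ 0.80975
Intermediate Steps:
F = Rational(1, 25) (F = Pow(Mul(5, Pow(Mul(-5, 5), -1)), 2) = Pow(Mul(5, Pow(-25, -1)), 2) = Pow(Mul(5, Rational(-1, 25)), 2) = Pow(Rational(-1, 5), 2) = Rational(1, 25) ≈ 0.040000)
k = 17 (k = Add(Add(Add(56, 124), 13), -176) = Add(Add(180, 13), -176) = Add(193, -176) = 17)
Mul(Mul(Add(208, -469), Pow(Add(-19, F), -1)), Pow(k, -1)) = Mul(Mul(Add(208, -469), Pow(Add(-19, Rational(1, 25)), -1)), Pow(17, -1)) = Mul(Mul(-261, Pow(Rational(-474, 25), -1)), Rational(1, 17)) = Mul(Mul(-261, Rational(-25, 474)), Rational(1, 17)) = Mul(Rational(2175, 158), Rational(1, 17)) = Rational(2175, 2686)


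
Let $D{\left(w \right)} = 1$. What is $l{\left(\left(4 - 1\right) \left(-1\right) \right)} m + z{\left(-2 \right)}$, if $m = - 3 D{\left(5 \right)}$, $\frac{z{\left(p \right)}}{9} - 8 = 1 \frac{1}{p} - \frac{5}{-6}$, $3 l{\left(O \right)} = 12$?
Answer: $63$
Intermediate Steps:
$l{\left(O \right)} = 4$ ($l{\left(O \right)} = \frac{1}{3} \cdot 12 = 4$)
$z{\left(p \right)} = \frac{159}{2} + \frac{9}{p}$ ($z{\left(p \right)} = 72 + 9 \left(1 \frac{1}{p} - \frac{5}{-6}\right) = 72 + 9 \left(\frac{1}{p} - - \frac{5}{6}\right) = 72 + 9 \left(\frac{1}{p} + \frac{5}{6}\right) = 72 + 9 \left(\frac{5}{6} + \frac{1}{p}\right) = 72 + \left(\frac{15}{2} + \frac{9}{p}\right) = \frac{159}{2} + \frac{9}{p}$)
$m = -3$ ($m = \left(-3\right) 1 = -3$)
$l{\left(\left(4 - 1\right) \left(-1\right) \right)} m + z{\left(-2 \right)} = 4 \left(-3\right) + \left(\frac{159}{2} + \frac{9}{-2}\right) = -12 + \left(\frac{159}{2} + 9 \left(- \frac{1}{2}\right)\right) = -12 + \left(\frac{159}{2} - \frac{9}{2}\right) = -12 + 75 = 63$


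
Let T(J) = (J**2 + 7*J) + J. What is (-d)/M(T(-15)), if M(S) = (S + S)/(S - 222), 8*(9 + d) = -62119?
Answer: -2425449/560 ≈ -4331.2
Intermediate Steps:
d = -62191/8 (d = -9 + (1/8)*(-62119) = -9 - 62119/8 = -62191/8 ≈ -7773.9)
T(J) = J**2 + 8*J
M(S) = 2*S/(-222 + S) (M(S) = (2*S)/(-222 + S) = 2*S/(-222 + S))
(-d)/M(T(-15)) = (-1*(-62191/8))/((2*(-15*(8 - 15))/(-222 - 15*(8 - 15)))) = 62191/(8*((2*(-15*(-7))/(-222 - 15*(-7))))) = 62191/(8*((2*105/(-222 + 105)))) = 62191/(8*((2*105/(-117)))) = 62191/(8*((2*105*(-1/117)))) = 62191/(8*(-70/39)) = (62191/8)*(-39/70) = -2425449/560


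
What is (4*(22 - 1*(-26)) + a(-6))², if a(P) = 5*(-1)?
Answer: 34969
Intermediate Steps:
a(P) = -5
(4*(22 - 1*(-26)) + a(-6))² = (4*(22 - 1*(-26)) - 5)² = (4*(22 + 26) - 5)² = (4*48 - 5)² = (192 - 5)² = 187² = 34969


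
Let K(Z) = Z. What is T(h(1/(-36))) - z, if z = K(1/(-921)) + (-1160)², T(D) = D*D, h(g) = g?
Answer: -535376562461/397872 ≈ -1.3456e+6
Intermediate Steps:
T(D) = D²
z = 1239297599/921 (z = 1/(-921) + (-1160)² = -1/921 + 1345600 = 1239297599/921 ≈ 1.3456e+6)
T(h(1/(-36))) - z = (1/(-36))² - 1*1239297599/921 = (-1/36)² - 1239297599/921 = 1/1296 - 1239297599/921 = -535376562461/397872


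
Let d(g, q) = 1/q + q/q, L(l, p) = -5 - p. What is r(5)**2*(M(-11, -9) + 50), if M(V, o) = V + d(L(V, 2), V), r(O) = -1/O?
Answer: 439/275 ≈ 1.5964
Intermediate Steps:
d(g, q) = 1 + 1/q (d(g, q) = 1/q + 1 = 1 + 1/q)
M(V, o) = V + (1 + V)/V
r(5)**2*(M(-11, -9) + 50) = (-1/5)**2*((1 - 11 + 1/(-11)) + 50) = (-1*1/5)**2*((1 - 11 - 1/11) + 50) = (-1/5)**2*(-111/11 + 50) = (1/25)*(439/11) = 439/275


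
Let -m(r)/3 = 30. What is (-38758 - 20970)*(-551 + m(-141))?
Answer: 38285648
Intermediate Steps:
m(r) = -90 (m(r) = -3*30 = -90)
(-38758 - 20970)*(-551 + m(-141)) = (-38758 - 20970)*(-551 - 90) = -59728*(-641) = 38285648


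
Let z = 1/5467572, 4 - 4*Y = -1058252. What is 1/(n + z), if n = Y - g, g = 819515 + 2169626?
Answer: -5467572/14896820917043 ≈ -3.6703e-7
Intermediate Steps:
Y = 264564 (Y = 1 - ¼*(-1058252) = 1 + 264563 = 264564)
g = 2989141
z = 1/5467572 ≈ 1.8290e-7
n = -2724577 (n = 264564 - 1*2989141 = 264564 - 2989141 = -2724577)
1/(n + z) = 1/(-2724577 + 1/5467572) = 1/(-14896820917043/5467572) = -5467572/14896820917043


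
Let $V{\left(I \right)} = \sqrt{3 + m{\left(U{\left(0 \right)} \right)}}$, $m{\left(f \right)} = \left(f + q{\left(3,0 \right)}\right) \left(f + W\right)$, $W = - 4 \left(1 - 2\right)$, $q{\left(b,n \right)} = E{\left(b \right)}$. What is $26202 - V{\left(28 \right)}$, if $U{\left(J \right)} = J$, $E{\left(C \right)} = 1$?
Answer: $26202 - \sqrt{7} \approx 26199.0$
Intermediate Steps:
$q{\left(b,n \right)} = 1$
$W = 4$ ($W = \left(-4\right) \left(-1\right) = 4$)
$m{\left(f \right)} = \left(1 + f\right) \left(4 + f\right)$ ($m{\left(f \right)} = \left(f + 1\right) \left(f + 4\right) = \left(1 + f\right) \left(4 + f\right)$)
$V{\left(I \right)} = \sqrt{7}$ ($V{\left(I \right)} = \sqrt{3 + \left(4 + 0^{2} + 5 \cdot 0\right)} = \sqrt{3 + \left(4 + 0 + 0\right)} = \sqrt{3 + 4} = \sqrt{7}$)
$26202 - V{\left(28 \right)} = 26202 - \sqrt{7}$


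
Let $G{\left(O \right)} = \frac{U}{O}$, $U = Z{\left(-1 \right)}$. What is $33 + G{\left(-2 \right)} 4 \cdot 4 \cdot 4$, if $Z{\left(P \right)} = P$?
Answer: $65$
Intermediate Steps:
$U = -1$
$G{\left(O \right)} = - \frac{1}{O}$
$33 + G{\left(-2 \right)} 4 \cdot 4 \cdot 4 = 33 + - \frac{1}{-2} \cdot 4 \cdot 4 \cdot 4 = 33 + \left(-1\right) \left(- \frac{1}{2}\right) 16 \cdot 4 = 33 + \frac{1}{2} \cdot 64 = 33 + 32 = 65$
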